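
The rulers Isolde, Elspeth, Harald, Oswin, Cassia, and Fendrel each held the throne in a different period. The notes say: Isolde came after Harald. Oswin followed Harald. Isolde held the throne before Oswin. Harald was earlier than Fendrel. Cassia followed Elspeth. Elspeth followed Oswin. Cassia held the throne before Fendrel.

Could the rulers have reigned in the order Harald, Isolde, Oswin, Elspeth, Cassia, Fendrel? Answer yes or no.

yes

Check each stated constraint against the proposed order — e.g. Harald is ahead of Oswin; Harald is ahead of Fendrel. Every pair is in the required order; nothing is violated.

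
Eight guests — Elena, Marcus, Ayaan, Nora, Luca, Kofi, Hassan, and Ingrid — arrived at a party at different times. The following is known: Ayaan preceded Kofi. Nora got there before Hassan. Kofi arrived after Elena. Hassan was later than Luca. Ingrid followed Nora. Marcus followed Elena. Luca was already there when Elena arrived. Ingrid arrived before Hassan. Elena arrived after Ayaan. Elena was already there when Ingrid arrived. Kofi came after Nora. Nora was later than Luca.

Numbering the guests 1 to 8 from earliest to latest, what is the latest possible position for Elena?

Elena must come before Hassan, Ingrid, Kofi, and Marcus — 4 guests forced after them.
Everything else can be placed before Elena in some valid order, so Elena can sit as late as position 8 − 4 = 4.

4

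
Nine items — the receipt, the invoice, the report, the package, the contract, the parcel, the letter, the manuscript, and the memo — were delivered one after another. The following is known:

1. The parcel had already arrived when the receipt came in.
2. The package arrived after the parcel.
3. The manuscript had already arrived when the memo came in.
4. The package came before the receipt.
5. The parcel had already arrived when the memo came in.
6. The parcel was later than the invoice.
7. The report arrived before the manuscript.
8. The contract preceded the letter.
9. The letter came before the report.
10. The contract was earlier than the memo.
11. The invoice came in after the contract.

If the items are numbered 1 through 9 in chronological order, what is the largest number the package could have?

The package must come before the receipt — 1 item forced after it.
Everything else can be placed before the package in some valid order, so the package can sit as late as position 9 − 1 = 8.

8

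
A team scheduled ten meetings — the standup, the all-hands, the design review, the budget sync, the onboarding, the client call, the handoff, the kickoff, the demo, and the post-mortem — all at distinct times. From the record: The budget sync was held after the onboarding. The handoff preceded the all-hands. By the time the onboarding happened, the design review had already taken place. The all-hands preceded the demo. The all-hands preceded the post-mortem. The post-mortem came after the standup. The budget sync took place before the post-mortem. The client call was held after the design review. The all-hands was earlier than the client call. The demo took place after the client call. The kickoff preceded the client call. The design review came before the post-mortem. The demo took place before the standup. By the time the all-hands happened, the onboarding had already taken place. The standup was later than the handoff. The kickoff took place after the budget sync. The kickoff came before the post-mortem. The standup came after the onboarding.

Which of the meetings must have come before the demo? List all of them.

the all-hands, the budget sync, the client call, the design review, the handoff, the kickoff, the onboarding

Directly stated before the demo: the all-hands and the client call.
The budget sync reaches the demo via the budget sync → the kickoff → the client call → the demo.
The design review reaches the demo via the design review → the client call → the demo.
The handoff reaches the demo via the handoff → the all-hands → the demo.
Likewise the kickoff and the onboarding each reach the demo by chaining the stated constraints.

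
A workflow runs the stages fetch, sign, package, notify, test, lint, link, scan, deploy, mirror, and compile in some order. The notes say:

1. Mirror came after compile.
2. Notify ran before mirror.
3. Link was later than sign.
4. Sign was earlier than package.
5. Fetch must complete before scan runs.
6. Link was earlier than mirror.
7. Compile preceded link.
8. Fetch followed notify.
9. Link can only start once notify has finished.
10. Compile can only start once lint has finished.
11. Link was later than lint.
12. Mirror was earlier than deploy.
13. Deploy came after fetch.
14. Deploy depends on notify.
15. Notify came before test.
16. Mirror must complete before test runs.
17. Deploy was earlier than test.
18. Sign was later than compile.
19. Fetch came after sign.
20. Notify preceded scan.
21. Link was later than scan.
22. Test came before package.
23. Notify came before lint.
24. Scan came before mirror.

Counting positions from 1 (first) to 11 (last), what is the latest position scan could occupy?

Scan must come before deploy, link, mirror, package, and test — 5 stages forced after it.
Everything else can be placed before scan in some valid order, so scan can sit as late as position 11 − 5 = 6.

6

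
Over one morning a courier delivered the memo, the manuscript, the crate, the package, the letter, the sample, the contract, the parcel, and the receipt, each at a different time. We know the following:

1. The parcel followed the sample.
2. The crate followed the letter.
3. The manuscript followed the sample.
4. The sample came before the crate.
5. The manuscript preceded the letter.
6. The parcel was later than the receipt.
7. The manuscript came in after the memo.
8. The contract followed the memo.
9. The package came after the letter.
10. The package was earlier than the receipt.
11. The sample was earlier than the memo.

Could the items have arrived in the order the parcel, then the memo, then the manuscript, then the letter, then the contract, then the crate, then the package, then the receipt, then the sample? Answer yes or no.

no

The constraints require the sample before the memo, but in the proposed sequence the memo appears ahead of the sample. That one violation is enough.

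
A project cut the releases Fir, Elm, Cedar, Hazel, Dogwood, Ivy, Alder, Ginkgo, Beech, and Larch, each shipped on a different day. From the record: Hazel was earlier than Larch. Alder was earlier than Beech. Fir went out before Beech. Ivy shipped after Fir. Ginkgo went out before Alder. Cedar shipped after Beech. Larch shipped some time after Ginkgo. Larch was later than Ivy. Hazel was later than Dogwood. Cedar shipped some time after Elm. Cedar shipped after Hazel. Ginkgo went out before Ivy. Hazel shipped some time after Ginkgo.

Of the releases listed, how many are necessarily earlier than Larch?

Directly stated before Larch: Ginkgo, Hazel, and Ivy.
Dogwood reaches Larch via Dogwood → Hazel → Larch.
Fir reaches Larch via Fir → Ivy → Larch.
That's Dogwood, Fir, Ginkgo, Hazel, and Ivy — 5 in all.

5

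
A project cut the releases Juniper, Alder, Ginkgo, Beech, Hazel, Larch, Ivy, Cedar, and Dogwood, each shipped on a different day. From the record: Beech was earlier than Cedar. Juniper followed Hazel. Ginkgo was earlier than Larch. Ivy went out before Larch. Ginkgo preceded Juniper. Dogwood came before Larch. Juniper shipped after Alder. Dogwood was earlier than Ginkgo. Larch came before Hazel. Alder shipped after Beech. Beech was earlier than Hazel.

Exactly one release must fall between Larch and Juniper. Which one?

Tracing the constraints gives Larch → Hazel → Juniper, so Hazel sits after Larch and before Juniper.
No other release is forced both after Larch and before Juniper.

Hazel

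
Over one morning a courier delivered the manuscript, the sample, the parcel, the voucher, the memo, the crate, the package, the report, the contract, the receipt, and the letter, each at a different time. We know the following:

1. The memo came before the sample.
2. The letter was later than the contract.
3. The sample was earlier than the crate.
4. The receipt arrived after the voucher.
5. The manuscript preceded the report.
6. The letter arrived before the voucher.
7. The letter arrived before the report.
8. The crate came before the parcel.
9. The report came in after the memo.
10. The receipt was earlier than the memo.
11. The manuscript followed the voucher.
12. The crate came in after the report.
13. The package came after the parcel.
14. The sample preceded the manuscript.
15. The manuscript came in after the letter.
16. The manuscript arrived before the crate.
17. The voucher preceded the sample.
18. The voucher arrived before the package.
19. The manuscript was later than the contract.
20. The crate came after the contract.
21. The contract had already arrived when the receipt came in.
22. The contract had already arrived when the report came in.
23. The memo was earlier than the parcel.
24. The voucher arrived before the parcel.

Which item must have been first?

the contract

The contract has a chain of constraints placing it before every other item, so the contract must be first.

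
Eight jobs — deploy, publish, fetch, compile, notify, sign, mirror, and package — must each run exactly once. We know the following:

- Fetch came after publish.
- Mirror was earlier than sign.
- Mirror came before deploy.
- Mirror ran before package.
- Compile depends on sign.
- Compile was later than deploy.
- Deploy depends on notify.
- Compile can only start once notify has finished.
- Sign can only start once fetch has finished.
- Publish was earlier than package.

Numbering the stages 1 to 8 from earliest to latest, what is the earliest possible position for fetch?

2

Publish must come before fetch — 1 forced predecessor.
Nothing else is forced ahead of fetch, so its earliest slot is position 1 + 1 = 2.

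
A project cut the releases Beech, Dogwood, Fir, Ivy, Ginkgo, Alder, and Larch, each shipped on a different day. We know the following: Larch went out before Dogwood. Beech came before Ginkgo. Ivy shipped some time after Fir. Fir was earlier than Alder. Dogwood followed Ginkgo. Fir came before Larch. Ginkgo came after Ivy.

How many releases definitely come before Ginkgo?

3

Directly stated before Ginkgo: Beech and Ivy.
Fir reaches Ginkgo via Fir → Ivy → Ginkgo.
No chain forces Alder (or any of the others) ahead of Ginkgo.
That's Beech, Fir, and Ivy — 3 in all.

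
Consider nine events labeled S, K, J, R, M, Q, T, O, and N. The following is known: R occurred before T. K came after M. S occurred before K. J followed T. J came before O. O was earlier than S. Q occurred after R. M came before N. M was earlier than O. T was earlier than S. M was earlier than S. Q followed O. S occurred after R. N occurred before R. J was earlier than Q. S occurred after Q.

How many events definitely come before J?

Directly stated before J: T.
M reaches J via M → N → R → T → J.
N reaches J via N → R → T → J.
R reaches J via R → T → J.
No chain forces O (or any of the others) ahead of J.
That's M, N, R, and T — 4 in all.

4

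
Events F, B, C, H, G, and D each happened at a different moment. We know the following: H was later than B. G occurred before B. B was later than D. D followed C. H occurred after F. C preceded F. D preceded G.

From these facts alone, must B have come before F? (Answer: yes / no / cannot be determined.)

No chain of stated constraints runs from B to F, and none runs from F to B either.
So the relative order of B and F is not fixed by the given facts.

cannot be determined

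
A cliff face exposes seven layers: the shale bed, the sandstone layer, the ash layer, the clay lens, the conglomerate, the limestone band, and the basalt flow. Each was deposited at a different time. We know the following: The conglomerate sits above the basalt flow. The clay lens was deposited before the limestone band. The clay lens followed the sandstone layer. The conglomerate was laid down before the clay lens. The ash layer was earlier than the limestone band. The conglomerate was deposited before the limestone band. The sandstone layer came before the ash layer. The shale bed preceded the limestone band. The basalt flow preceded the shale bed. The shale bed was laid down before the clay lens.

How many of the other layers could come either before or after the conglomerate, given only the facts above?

Forced before the conglomerate: the basalt flow; forced after the conglomerate: the clay lens and the limestone band.
That leaves the ash layer, the sandstone layer, and the shale bed with no forced order relative to the conglomerate — 3.

3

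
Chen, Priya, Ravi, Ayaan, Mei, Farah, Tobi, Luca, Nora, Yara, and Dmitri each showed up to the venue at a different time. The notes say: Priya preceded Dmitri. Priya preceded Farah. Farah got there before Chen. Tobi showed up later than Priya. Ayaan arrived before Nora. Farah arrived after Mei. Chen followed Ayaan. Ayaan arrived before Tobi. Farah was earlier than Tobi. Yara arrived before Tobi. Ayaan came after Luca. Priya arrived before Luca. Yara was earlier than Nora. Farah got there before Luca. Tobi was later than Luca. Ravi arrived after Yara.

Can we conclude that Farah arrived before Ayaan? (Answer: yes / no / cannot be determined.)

Chain the constraints: Farah → Luca → Ayaan. Each link is directly stated, so Farah comes before Ayaan.

yes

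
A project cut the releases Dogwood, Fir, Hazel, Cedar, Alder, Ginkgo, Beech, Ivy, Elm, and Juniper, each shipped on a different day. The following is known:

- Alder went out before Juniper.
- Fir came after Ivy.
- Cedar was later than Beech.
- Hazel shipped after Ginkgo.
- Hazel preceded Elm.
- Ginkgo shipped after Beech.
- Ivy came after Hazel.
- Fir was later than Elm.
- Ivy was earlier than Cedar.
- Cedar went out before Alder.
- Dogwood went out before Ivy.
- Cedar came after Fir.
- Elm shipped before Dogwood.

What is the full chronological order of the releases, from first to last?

The constraints fix every adjacent pair, so only one ordering works:
Beech → Ginkgo → Hazel → Elm → Dogwood → Ivy → Fir → Cedar → Alder → Juniper.

Beech, Ginkgo, Hazel, Elm, Dogwood, Ivy, Fir, Cedar, Alder, Juniper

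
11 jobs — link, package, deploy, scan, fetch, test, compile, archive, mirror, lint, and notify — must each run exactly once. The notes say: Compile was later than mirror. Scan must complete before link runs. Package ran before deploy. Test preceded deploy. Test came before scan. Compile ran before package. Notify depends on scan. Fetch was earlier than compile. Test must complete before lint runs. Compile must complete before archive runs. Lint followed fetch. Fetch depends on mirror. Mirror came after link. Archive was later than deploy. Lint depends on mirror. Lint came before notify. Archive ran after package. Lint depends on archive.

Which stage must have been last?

notify

Every other stage has a chain of constraints placing it before notify, so notify is last.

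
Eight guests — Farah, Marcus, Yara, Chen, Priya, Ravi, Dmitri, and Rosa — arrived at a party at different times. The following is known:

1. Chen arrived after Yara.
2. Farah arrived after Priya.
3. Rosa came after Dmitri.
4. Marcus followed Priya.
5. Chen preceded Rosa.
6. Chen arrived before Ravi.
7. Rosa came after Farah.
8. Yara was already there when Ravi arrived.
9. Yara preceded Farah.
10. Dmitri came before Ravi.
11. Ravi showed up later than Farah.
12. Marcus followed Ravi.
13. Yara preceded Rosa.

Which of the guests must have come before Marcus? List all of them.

Directly stated before Marcus: Priya and Ravi.
Chen reaches Marcus via Chen → Ravi → Marcus.
Dmitri reaches Marcus via Dmitri → Ravi → Marcus.
Farah reaches Marcus via Farah → Ravi → Marcus.
Likewise Yara reaches Marcus by chaining the stated constraints.
No chain forces Rosa ahead of Marcus.

Chen, Dmitri, Farah, Priya, Ravi, Yara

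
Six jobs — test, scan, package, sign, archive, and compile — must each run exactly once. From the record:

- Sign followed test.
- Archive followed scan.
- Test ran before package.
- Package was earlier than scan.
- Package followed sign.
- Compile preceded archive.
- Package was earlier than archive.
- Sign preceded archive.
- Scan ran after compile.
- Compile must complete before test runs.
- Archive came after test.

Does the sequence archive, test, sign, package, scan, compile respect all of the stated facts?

The constraints require compile before test, but in the proposed sequence test appears ahead of compile. That one violation is enough.

no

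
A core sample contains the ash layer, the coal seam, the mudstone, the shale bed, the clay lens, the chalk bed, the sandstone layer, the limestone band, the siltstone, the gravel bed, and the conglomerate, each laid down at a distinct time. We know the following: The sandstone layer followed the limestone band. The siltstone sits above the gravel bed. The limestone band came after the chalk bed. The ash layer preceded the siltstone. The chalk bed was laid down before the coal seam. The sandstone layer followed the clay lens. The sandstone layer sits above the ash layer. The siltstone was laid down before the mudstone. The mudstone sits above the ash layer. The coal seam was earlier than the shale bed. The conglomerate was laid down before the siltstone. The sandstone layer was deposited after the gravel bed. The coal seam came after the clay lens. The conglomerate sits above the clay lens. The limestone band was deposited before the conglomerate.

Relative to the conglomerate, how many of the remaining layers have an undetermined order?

Forced before the conglomerate: the chalk bed, the clay lens, and the limestone band; forced after the conglomerate: the mudstone and the siltstone.
That leaves the ash layer, the coal seam, the gravel bed, the sandstone layer, and the shale bed with no forced order relative to the conglomerate — 5.

5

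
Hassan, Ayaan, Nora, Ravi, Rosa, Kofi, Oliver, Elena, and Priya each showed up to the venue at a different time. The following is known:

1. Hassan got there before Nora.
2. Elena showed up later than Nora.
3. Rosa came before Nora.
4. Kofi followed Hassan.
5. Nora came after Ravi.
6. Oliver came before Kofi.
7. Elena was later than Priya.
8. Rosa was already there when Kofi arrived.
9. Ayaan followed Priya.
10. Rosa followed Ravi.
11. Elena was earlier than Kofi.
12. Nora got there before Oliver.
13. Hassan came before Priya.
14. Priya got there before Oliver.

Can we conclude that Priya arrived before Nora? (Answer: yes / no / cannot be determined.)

cannot be determined

No chain of stated constraints runs from Priya to Nora, and none runs from Nora to Priya either.
So the relative order of Priya and Nora is not fixed by the given facts.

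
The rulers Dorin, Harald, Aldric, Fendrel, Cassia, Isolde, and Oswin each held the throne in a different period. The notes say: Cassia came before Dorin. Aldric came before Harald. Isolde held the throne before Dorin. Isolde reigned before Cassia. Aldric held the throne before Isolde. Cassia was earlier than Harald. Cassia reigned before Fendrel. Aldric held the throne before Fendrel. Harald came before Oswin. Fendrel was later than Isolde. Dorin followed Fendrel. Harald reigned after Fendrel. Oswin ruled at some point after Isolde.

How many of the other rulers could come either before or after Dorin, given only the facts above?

2

Forced before Dorin: Aldric, Cassia, Fendrel, and Isolde.
That leaves Harald and Oswin with no forced order relative to Dorin — 2.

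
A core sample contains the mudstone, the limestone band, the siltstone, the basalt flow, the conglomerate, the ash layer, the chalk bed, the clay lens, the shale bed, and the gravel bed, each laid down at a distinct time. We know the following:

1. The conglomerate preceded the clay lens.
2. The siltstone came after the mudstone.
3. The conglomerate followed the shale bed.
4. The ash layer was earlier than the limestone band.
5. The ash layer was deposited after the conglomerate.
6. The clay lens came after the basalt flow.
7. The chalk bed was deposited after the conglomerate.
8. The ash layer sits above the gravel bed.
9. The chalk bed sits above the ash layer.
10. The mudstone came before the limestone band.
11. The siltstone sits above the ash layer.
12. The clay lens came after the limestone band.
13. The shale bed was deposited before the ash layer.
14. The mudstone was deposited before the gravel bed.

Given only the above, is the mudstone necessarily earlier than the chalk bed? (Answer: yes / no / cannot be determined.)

Chain the constraints: the mudstone → the gravel bed → the ash layer → the chalk bed. Each link is directly stated, so the mudstone comes before the chalk bed.

yes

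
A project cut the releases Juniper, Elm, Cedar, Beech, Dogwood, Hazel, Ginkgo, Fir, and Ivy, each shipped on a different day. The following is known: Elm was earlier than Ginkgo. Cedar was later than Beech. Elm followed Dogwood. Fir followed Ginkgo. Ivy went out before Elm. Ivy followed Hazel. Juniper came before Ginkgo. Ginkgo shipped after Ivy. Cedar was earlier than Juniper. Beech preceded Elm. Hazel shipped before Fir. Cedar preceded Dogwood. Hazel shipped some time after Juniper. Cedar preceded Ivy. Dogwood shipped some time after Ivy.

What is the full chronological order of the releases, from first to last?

The constraints fix every adjacent pair, so only one ordering works:
Beech → Cedar → Juniper → Hazel → Ivy → Dogwood → Elm → Ginkgo → Fir.

Beech, Cedar, Juniper, Hazel, Ivy, Dogwood, Elm, Ginkgo, Fir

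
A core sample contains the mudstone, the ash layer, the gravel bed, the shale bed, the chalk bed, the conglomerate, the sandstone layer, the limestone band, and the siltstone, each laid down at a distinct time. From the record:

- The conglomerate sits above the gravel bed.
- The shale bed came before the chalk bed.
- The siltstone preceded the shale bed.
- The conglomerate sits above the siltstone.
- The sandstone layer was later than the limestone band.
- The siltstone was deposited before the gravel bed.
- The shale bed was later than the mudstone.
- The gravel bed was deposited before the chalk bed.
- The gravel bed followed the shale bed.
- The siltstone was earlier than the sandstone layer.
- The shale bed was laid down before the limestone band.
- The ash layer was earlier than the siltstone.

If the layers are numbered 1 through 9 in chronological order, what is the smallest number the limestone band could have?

5

The ash layer, the mudstone, the shale bed, and the siltstone must all come before the limestone band — 4 forced predecessors.
Nothing else is forced ahead of the limestone band, so its earliest slot is position 4 + 1 = 5.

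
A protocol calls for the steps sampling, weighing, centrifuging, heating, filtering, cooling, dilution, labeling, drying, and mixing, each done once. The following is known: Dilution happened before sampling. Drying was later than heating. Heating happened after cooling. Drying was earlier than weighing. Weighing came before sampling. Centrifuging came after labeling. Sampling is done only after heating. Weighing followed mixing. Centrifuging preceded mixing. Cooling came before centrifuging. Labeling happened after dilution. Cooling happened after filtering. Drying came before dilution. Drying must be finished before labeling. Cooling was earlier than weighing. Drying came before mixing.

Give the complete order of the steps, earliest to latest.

The constraints fix every adjacent pair, so only one ordering works:
filtering → cooling → heating → drying → dilution → labeling → centrifuging → mixing → weighing → sampling.

filtering, cooling, heating, drying, dilution, labeling, centrifuging, mixing, weighing, sampling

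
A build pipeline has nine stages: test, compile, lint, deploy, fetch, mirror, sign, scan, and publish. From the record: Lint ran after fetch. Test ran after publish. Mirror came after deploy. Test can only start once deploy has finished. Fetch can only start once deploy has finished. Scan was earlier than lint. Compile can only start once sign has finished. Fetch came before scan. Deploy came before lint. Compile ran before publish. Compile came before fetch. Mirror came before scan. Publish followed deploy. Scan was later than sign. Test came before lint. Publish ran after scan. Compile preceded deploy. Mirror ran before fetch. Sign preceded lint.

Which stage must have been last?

lint

Every other stage has a chain of constraints placing it before lint, so lint is last.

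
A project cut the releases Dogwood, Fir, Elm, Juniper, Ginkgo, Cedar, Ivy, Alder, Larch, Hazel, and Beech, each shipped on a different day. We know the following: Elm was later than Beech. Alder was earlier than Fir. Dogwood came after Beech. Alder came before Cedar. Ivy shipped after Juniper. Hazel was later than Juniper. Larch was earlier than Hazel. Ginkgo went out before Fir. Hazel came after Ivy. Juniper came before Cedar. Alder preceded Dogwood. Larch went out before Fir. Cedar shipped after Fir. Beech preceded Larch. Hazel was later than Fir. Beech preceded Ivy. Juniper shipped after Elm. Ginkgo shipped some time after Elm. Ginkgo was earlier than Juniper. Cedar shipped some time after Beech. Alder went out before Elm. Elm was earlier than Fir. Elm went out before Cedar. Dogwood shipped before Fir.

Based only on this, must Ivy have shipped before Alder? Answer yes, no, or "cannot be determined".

Tracing the constraints gives Alder → Elm → Juniper → Ivy, so Alder must come before Ivy.
That means Ivy cannot be before Alder.

no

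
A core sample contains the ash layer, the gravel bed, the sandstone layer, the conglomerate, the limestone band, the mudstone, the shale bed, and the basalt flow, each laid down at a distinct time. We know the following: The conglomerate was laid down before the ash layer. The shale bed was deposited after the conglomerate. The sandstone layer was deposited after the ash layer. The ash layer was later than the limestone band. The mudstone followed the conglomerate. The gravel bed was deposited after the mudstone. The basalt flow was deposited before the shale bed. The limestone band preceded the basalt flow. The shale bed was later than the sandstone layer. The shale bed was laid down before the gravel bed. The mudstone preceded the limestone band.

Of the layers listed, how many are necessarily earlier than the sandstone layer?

4

Directly stated before the sandstone layer: the ash layer.
The conglomerate reaches the sandstone layer via the conglomerate → the ash layer → the sandstone layer.
The limestone band reaches the sandstone layer via the limestone band → the ash layer → the sandstone layer.
The mudstone reaches the sandstone layer via the mudstone → the limestone band → the ash layer → the sandstone layer.
No chain forces the shale bed (or any of the others) ahead of the sandstone layer.
That's the ash layer, the conglomerate, the limestone band, and the mudstone — 4 in all.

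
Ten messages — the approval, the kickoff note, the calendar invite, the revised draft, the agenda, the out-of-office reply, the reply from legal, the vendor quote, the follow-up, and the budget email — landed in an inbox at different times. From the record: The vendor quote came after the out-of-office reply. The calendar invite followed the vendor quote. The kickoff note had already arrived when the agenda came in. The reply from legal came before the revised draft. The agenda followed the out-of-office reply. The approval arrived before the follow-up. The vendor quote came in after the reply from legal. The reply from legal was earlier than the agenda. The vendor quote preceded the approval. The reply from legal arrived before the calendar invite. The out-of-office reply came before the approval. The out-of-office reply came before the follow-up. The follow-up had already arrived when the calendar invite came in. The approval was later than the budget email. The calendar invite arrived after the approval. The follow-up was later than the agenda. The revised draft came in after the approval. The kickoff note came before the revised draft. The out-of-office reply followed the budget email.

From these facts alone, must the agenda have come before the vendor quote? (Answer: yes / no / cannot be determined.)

cannot be determined

No chain of stated constraints runs from the agenda to the vendor quote, and none runs from the vendor quote to the agenda either.
So the relative order of the agenda and the vendor quote is not fixed by the given facts.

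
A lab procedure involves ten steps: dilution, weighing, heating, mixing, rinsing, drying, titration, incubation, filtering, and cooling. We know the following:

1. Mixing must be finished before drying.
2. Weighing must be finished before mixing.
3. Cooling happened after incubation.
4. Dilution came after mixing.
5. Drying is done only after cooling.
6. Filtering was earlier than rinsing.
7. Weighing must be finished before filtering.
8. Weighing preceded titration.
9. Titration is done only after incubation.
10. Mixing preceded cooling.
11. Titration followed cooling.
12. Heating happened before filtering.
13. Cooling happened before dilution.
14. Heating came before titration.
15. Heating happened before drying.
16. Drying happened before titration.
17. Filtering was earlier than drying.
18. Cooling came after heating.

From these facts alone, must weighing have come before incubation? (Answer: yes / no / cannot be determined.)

cannot be determined

No chain of stated constraints runs from weighing to incubation, and none runs from incubation to weighing either.
So the relative order of weighing and incubation is not fixed by the given facts.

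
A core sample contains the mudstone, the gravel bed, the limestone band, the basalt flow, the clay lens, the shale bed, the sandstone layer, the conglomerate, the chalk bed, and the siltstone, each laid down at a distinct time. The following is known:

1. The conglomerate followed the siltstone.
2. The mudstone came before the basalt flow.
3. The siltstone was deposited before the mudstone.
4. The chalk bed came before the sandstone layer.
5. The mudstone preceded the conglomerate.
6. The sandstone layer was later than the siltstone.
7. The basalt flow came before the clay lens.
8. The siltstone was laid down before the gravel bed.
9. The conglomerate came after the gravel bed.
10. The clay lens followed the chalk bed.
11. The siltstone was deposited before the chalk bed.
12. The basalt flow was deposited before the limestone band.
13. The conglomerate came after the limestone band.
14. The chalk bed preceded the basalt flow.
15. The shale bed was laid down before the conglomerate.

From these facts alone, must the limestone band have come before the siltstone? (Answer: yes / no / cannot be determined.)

Tracing the constraints gives the siltstone → the chalk bed → the basalt flow → the limestone band, so the siltstone must come before the limestone band.
That means the limestone band cannot be before the siltstone.

no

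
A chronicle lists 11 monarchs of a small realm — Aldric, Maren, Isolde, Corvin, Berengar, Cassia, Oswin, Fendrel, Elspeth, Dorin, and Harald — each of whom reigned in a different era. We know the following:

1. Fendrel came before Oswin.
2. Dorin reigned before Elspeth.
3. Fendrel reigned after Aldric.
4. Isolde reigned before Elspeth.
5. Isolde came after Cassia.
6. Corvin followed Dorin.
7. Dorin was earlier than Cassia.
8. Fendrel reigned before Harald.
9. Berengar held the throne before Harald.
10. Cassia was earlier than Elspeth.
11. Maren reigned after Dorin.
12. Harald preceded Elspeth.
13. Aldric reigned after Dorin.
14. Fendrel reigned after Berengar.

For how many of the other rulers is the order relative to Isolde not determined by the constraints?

7

Forced before Isolde: Cassia and Dorin; forced after Isolde: Elspeth.
That leaves Aldric, Berengar, Corvin, Fendrel, Harald, Maren, and Oswin with no forced order relative to Isolde — 7.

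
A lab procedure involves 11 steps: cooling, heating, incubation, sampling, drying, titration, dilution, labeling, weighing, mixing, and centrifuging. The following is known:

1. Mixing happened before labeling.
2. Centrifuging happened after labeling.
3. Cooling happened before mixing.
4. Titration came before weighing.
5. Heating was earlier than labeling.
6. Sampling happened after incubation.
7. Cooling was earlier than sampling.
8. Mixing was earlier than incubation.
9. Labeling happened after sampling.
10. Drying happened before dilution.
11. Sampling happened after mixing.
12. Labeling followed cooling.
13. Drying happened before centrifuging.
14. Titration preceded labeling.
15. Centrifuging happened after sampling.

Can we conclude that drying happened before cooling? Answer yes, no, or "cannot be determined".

No chain of stated constraints runs from drying to cooling, and none runs from cooling to drying either.
So the relative order of drying and cooling is not fixed by the given facts.

cannot be determined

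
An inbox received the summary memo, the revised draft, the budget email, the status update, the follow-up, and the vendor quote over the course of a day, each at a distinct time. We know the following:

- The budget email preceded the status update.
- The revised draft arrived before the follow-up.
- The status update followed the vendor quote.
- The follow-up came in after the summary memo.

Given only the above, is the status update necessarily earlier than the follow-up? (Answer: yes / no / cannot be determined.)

No chain of stated constraints runs from the status update to the follow-up, and none runs from the follow-up to the status update either.
So the relative order of the status update and the follow-up is not fixed by the given facts.

cannot be determined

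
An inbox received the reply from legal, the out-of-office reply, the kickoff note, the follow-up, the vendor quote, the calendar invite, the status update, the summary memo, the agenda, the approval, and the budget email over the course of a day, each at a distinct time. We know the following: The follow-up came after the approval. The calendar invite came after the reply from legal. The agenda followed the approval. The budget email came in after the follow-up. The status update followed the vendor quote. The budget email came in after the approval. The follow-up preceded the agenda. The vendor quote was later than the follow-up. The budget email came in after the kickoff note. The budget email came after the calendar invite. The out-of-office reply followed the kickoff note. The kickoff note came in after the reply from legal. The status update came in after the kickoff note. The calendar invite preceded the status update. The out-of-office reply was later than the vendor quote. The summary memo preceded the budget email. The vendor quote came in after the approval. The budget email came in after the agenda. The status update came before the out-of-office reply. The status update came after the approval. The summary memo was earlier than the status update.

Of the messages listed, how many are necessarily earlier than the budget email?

Directly stated before the budget email: the agenda, the approval, the calendar invite, the follow-up, the kickoff note, and the summary memo.
The reply from legal reaches the budget email via the reply from legal → the calendar invite → the budget email.
No chain forces the vendor quote (or any of the others) ahead of the budget email.
That's the agenda, the approval, the calendar invite, the follow-up, the kickoff note, the reply from legal, and the summary memo — 7 in all.

7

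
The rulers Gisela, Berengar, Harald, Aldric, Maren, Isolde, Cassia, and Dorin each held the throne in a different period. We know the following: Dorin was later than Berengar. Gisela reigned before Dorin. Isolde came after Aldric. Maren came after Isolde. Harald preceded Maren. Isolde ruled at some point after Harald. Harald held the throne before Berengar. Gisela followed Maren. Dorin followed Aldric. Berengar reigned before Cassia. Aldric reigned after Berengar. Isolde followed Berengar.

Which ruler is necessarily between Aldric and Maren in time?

Isolde

Tracing the constraints gives Aldric → Isolde → Maren, so Isolde sits after Aldric and before Maren.
No other ruler is forced both after Aldric and before Maren.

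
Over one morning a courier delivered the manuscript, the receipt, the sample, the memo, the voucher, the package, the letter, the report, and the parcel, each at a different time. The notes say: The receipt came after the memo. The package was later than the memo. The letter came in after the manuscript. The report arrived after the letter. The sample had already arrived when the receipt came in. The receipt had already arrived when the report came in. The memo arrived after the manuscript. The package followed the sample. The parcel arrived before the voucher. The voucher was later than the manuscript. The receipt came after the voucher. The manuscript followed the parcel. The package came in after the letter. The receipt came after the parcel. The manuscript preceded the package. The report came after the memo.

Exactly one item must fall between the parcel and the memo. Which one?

Tracing the constraints gives the parcel → the manuscript → the memo, so the manuscript sits after the parcel and before the memo.
No other item is forced both after the parcel and before the memo.

the manuscript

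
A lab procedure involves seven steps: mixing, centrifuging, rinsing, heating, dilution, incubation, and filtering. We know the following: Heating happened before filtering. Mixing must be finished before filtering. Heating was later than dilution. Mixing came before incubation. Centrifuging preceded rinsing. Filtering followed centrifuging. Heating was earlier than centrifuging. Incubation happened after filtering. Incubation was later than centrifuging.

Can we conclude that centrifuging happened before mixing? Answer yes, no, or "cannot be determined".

cannot be determined

No chain of stated constraints runs from centrifuging to mixing, and none runs from mixing to centrifuging either.
So the relative order of centrifuging and mixing is not fixed by the given facts.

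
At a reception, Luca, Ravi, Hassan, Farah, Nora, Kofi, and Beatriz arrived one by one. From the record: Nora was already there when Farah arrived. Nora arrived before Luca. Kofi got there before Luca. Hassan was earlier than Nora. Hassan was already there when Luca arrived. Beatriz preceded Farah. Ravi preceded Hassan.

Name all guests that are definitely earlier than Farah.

Beatriz, Hassan, Nora, Ravi

Directly stated before Farah: Beatriz and Nora.
Hassan reaches Farah via Hassan → Nora → Farah.
Ravi reaches Farah via Ravi → Hassan → Nora → Farah.
No chain forces Luca (or any of the others) ahead of Farah.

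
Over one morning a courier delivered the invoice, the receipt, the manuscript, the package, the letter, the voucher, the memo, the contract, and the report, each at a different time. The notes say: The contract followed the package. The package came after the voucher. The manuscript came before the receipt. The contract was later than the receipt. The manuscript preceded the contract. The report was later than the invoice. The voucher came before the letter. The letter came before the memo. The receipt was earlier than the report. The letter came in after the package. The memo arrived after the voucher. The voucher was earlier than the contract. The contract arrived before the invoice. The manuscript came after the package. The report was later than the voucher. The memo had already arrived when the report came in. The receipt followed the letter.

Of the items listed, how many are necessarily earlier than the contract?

Directly stated before the contract: the manuscript, the package, the receipt, and the voucher.
The letter reaches the contract via the letter → the receipt → the contract.
That's the letter, the manuscript, the package, the receipt, and the voucher — 5 in all.

5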